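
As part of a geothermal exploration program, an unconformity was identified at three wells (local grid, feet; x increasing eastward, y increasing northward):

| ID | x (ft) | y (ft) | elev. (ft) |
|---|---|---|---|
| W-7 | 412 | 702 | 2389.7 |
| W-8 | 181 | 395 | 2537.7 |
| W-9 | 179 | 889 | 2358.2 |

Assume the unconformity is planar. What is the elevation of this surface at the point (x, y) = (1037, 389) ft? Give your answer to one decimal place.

Let the plane be z = a·x + b·y + c.
W-8−W-7: −231a − 307b = 148;  W-9−W-7: −233a + 187b = −31.5.
Solving gives a = −0.156941, b = −0.363996.
Then c = 2389.7 − a·412 − b·702 = 2709.88.
At (1037, 389): z = −162.7 − 141.6 + 2709.88 = 2405.5 ft.

2405.5 ft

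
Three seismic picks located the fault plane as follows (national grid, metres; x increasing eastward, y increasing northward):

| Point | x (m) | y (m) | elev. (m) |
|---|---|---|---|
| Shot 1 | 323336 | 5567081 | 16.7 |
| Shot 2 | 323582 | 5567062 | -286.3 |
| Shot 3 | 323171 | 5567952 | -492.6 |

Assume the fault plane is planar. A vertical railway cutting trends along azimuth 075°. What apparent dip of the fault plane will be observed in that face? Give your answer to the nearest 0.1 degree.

55.7°

Two edge vectors: Shot 1→Shot 2 = (246, -19, -303), Shot 1→Shot 3 = (-165, 871, -509.3).
Normal n = (Shot 1→Shot 2) × (Shot 1→Shot 3) = (273589.7, 175282.8, 211131).
So ∂z/∂x = −n_x/n_z = −1.29583 and ∂z/∂y = −n_y/n_z = −0.83021.
Unit vector along 075° is (sin 75°, cos 75°) = (0.9659, 0.2588).
Slope in that direction = a·(0.9659) + b·(0.2588) = −1.46655.
Apparent dip = arctan|1.46655| = 55.7° (true dip is 57.0°, so apparent ≤ true as expected).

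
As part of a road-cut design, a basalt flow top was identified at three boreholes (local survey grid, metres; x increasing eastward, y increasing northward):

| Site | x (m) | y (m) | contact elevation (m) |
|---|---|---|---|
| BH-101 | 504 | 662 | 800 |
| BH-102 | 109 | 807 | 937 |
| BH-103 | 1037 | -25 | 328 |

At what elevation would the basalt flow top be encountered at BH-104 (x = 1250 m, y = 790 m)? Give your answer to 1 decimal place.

Let the plane be z = a·x + b·y + c.
BH-102−BH-101: −395a + 145b = 137;  BH-103−BH-101: 533a − 687b = −472.
Solving gives a = −0.132311, b = 0.584393.
Then c = 800 − a·504 − b·662 = 479.82.
At (1250, 790): z = −165.4 + 461.7 + 479.82 = 776.1 m.

776.1 m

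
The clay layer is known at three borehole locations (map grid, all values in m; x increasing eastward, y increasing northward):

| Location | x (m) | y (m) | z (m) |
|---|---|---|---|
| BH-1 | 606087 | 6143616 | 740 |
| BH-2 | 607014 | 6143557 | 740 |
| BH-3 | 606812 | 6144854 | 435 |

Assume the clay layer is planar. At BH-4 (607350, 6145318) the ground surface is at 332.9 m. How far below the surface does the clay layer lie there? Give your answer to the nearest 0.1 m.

Two edge vectors: BH-1→BH-2 = (927, -59, 0), BH-1→BH-3 = (725, 1238, -305).
Normal n = (BH-1→BH-2) × (BH-1→BH-3) = (17995, 282735, 1190401).
So ∂z/∂x = −n_x/n_z = −0.015116755 and ∂z/∂y = −n_y/n_z = −0.237512401.
Intercept c from BH-1: 740 + 9162.07 + 1459184.99 = 1469087.06.
At (607350, 6145318): z_contact = −9181.16 − 1459589.23 + 1469087.06 = 316.66 m.
Depth below ground = 332.9 − 316.66 = 16.2 m.

16.2 m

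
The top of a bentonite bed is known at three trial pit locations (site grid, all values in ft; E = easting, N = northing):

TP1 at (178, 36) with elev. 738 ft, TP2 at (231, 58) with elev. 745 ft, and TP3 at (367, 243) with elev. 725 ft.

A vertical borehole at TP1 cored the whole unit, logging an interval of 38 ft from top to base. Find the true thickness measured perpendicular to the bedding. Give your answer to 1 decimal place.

35.4 ft

Two edge vectors: TP1→TP2 = (53, 22, 7), TP1→TP3 = (189, 207, -13).
Normal n = (TP1→TP2) × (TP1→TP3) = (-1735, 2012, 6813).
So ∂z/∂E = −n_x/n_z = 0.25466 and ∂z/∂N = −n_y/n_z = −0.29532.
|∇z| = √(a²+b²) = 0.38995, so dip δ = arctan(0.38995) = 21.30°.
True thickness = vertical thickness × cos δ = 38 × cos 21.30° = 35.4 ft.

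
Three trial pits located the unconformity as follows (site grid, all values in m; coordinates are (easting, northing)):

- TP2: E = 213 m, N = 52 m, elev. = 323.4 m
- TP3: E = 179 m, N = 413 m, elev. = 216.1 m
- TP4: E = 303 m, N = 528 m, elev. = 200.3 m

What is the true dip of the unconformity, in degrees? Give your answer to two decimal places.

17.50°

Let the plane be z = a·E + b·N + c.
TP3−TP2: −34a + 361b = −107.3;  TP4−TP2: 90a + 476b = −123.1.
Solving gives a = 0.13633, b = −0.28439.
Gradient magnitude |∇z| = √(a² + b²) = √(0.01859 + 0.08088) = 0.31538.
True dip = arctan(0.31538) = 17.50°, dipping toward NNW (azimuth ≈ 334°).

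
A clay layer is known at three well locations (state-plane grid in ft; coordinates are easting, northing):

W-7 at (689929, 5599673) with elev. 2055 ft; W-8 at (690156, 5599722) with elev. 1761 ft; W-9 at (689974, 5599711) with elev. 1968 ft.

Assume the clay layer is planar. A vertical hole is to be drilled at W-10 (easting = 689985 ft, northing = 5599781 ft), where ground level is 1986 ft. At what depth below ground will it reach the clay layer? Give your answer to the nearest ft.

Let the plane be z = a·easting + b·northing + c.
W-8−W-7: 227a + 49b = −294;  W-9−W-7: 45a + 38b = −87.
Solving gives a = −1.07600062, b = −1.01526242.
Then c = 2055 − a·689929 − b·5599673 = 6429556.60.
At (689985, 5599781): z_contact = −742424.3 − 5685247.2 + 6429556.60 = 1885.1 ft.
Depth below ground = 1986 − 1885.1 = 101 ft.

101 ft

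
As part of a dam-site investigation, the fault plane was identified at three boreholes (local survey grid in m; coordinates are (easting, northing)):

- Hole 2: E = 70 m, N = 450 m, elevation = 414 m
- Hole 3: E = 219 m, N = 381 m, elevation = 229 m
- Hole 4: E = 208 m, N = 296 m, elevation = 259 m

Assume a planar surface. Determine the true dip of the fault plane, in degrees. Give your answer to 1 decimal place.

53.2°

Let the plane be z = a·E + b·N + c.
Hole 3−Hole 2: 149a − 69b = −185;  Hole 4−Hole 2: 138a − 154b = −155.
Solving gives a = −1.32561, b = −0.18139.
Gradient magnitude |∇z| = √(a² + b²) = √(1.75724 + 0.03290) = 1.33796.
True dip = arctan(1.33796) = 53.2°, dipping toward E (azimuth ≈ 082°).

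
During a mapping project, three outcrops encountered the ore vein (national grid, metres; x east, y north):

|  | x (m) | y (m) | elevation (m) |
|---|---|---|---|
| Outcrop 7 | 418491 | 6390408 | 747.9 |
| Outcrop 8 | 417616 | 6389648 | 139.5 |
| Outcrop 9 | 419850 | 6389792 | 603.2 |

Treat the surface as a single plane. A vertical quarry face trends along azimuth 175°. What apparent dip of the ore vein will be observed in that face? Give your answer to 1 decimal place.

Two edge vectors: Outcrop 7→Outcrop 8 = (-875, -760, -608.4), Outcrop 7→Outcrop 9 = (1359, -616, -144.7).
Normal n = (Outcrop 7→Outcrop 8) × (Outcrop 7→Outcrop 9) = (-264802.4, -953428.1, 1571840).
So ∂z/∂x = −n_x/n_z = 0.16847 and ∂z/∂y = −n_y/n_z = 0.60657.
Unit vector along 175° is (sin 175°, cos 175°) = (0.0872, -0.9962).
Slope in that direction = a·(0.0872) + b·(-0.9962) = −0.58958.
Apparent dip = arctan|0.58958| = 30.5° (true dip is 32.2°, so apparent ≤ true as expected).

30.5°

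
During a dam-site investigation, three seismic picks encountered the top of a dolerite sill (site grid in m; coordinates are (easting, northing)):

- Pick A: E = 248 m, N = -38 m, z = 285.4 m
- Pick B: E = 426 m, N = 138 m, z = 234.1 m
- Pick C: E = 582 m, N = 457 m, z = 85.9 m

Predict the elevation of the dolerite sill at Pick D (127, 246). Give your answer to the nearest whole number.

Let the plane be z = a·E + b·N + c.
Pick B−Pick A: 178a + 176b = −51.3;  Pick C−Pick A: 334a + 495b = −199.5.
Solving gives a = 0.33140, b = −0.62664.
Then c = 285.4 − a·248 − b·-38 = 179.40.
At (127, 246): z = 42.1 − 154.2 + 179.40 = 67.3 m.

67 m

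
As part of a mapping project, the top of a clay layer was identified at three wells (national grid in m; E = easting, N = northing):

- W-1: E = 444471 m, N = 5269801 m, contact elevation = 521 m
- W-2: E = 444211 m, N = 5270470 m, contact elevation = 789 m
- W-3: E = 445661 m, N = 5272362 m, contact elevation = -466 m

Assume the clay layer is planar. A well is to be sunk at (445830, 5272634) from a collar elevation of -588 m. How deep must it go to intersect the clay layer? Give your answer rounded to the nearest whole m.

Let the plane be z = a·E + b·N + c.
W-2−W-1: −260a + 669b = 268;  W-3−W-1: 1190a + 2561b = −987.
Solving gives a = −0.92112082, b = 0.04261373.
Then c = 521 − a·444471 − b·5269801 = 185366.59.
At (445830, 5272634): z_contact = −410663.3 + 224686.6 + 185366.59 = -610.1 m.
Depth below ground = -588 − (-610.1) = 22 m.

22 m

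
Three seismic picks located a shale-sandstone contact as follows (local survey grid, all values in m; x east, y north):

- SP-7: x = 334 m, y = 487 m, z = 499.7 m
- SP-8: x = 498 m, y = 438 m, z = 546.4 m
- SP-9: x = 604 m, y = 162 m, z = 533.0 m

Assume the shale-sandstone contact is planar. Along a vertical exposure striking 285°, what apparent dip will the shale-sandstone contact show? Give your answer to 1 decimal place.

15.7°

Let the plane be z = a·x + b·y + c.
SP-8−SP-7: 164a − 49b = 46.7;  SP-9−SP-7: 270a − 325b = 33.3.
Solving gives a = 0.33805, b = 0.17838.
Unit vector along 285° is (sin 285°, cos 285°) = (-0.9659, 0.2588).
Slope in that direction = a·(-0.9659) + b·(0.2588) = −0.28037.
Apparent dip = arctan|0.28037| = 15.7° (true dip is 20.9°, so apparent ≤ true as expected).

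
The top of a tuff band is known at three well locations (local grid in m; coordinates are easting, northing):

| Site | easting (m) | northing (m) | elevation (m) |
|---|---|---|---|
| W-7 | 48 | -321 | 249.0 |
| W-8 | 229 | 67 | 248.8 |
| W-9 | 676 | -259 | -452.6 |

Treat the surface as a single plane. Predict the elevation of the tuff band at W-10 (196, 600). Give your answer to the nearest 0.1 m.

578.4 m

Let the plane be z = a·easting + b·northing + c.
W-8−W-7: 181a + 388b = −0.2;  W-9−W-7: 628a + 62b = −701.6.
Solving gives a = −1.17108, b = 0.54579.
Then c = 249 − a·48 − b·-321 = 480.41.
At (196, 600): z = −229.5 + 327.5 + 480.41 = 578.4 m.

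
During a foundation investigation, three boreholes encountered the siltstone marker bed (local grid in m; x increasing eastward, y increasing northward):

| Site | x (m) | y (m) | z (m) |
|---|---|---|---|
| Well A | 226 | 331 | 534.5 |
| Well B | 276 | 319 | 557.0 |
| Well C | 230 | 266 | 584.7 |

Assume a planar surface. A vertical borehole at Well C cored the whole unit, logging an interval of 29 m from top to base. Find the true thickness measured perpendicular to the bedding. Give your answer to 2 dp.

Let the plane be z = a·x + b·y + c.
Well B−Well A: 50a − 12b = 22.5;  Well C−Well A: 4a − 65b = 50.2.
Solving gives a = 0.26861, b = −0.75578.
|∇z| = √(a²+b²) = 0.80209, so dip δ = arctan(0.80209) = 38.73°.
True thickness = vertical thickness × cos δ = 29 × cos 38.73° = 22.62 m.

22.62 m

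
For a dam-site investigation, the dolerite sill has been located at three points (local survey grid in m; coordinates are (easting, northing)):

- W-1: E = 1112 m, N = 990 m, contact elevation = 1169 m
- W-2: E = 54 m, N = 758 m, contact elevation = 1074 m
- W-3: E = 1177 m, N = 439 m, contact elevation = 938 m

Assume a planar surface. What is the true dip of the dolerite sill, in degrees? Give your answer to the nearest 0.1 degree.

Let the plane be z = a·E + b·N + c.
W-2−W-1: −1058a − 232b = −95;  W-3−W-1: 65a − 551b = −231.
Solving gives a = −0.00209, b = 0.41899.
Gradient magnitude |∇z| = √(a² + b²) = √(0.00000 + 0.17555) = 0.41900.
True dip = arctan(0.41900) = 22.7°, dipping toward S (azimuth ≈ 180°).

22.7°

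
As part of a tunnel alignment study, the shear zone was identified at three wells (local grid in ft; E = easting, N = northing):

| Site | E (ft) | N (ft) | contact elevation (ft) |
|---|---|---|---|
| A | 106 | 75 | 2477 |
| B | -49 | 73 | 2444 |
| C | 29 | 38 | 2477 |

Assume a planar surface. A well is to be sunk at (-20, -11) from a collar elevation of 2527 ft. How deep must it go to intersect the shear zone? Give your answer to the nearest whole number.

Let the plane be z = a·E + b·N + c.
B−A: −155a − 2b = −33;  C−A: −77a − 37b = 0.
Solving gives a = 0.21878, b = −0.45529.
Then c = 2477 − a·106 − b·75 = 2487.96.
At (-20, -11): z_contact = −4.4 + 5.0 + 2487.96 = 2488.6 ft.
Depth below ground = 2527 − 2488.6 = 38 ft.

38 ft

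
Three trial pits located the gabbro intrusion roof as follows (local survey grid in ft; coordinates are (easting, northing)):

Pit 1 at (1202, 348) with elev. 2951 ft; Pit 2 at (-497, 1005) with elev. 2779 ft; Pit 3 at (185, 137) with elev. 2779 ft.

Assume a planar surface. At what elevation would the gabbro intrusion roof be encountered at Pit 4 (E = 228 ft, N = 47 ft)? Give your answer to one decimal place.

2775.0 ft

Let the plane be z = a·E + b·N + c.
Pit 2−Pit 1: −1699a + 657b = −172;  Pit 3−Pit 1: −1017a − 211b = −172.
Solving gives a = 0.145419, b = 0.114258.
Then c = 2951 − a·1202 − b·348 = 2736.44.
At (228, 47): z = 33.2 + 5.4 + 2736.44 = 2775.0 ft.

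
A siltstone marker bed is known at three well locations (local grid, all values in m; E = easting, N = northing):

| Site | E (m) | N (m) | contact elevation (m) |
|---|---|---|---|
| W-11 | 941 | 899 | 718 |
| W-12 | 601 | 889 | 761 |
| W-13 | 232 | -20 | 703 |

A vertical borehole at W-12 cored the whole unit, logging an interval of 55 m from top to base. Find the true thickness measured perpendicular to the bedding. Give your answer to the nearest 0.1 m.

54.2 m

Let the plane be z = a·E + b·N + c.
W-12−W-11: −340a − 10b = 43;  W-13−W-11: −709a − 919b = −15.
Solving gives a = −0.12990, b = 0.11654.
|∇z| = √(a²+b²) = 0.17451, so dip δ = arctan(0.17451) = 9.90°.
True thickness = vertical thickness × cos δ = 55 × cos 9.90° = 54.2 m.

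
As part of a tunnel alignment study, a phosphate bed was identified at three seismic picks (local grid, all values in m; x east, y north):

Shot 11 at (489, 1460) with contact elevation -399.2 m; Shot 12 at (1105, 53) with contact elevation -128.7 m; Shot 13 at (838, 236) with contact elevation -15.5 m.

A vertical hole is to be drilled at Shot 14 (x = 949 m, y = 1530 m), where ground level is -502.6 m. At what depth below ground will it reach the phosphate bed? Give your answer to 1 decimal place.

299.6 m

Two edge vectors: Shot 11→Shot 12 = (616, -1407, 270.5), Shot 11→Shot 13 = (349, -1224, 383.7).
Normal n = (Shot 11→Shot 12) × (Shot 11→Shot 13) = (-208773.9, -141954.7, -262941).
So ∂z/∂x = −n_x/n_z = −0.793995 and ∂z/∂y = −n_y/n_z = −0.539873.
Intercept c from Shot 11: -399.2 + 388.26 + 788.21 = 777.28.
At (949, 1530): z_contact = −753.50 − 826.01 + 777.28 = -802.23 m.
Depth below ground = -502.6 − (-802.23) = 299.6 m.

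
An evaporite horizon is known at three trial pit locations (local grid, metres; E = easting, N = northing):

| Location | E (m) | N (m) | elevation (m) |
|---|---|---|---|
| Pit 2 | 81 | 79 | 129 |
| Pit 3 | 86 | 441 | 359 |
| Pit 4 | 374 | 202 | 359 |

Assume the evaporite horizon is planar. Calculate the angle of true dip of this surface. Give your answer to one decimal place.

39.2°

Two edge vectors: Pit 2→Pit 3 = (5, 362, 230), Pit 2→Pit 4 = (293, 123, 230).
Normal n = (Pit 2→Pit 3) × (Pit 2→Pit 4) = (54970, 66240, -105451).
So ∂z/∂E = −n_x/n_z = 0.52128 and ∂z/∂N = −n_y/n_z = 0.62816.
Gradient magnitude |∇z| = √(a² + b²) = √(0.27174 + 0.39458) = 0.81629.
True dip = arctan(0.81629) = 39.2°, dipping toward SW (azimuth ≈ 220°).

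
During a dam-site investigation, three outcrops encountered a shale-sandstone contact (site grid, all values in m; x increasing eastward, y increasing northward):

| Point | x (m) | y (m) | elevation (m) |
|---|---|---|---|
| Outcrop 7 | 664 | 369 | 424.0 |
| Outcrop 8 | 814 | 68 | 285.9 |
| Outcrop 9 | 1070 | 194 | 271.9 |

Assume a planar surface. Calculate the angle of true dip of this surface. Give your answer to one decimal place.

22.5°

Let the plane be z = a·x + b·y + c.
Outcrop 8−Outcrop 7: 150a − 301b = −138.1;  Outcrop 9−Outcrop 7: 406a − 175b = −152.1.
Solving gives a = −0.22526, b = 0.34655.
Gradient magnitude |∇z| = √(a² + b²) = √(0.05074 + 0.12010) = 0.41332.
True dip = arctan(0.41332) = 22.5°, dipping toward SSE (azimuth ≈ 147°).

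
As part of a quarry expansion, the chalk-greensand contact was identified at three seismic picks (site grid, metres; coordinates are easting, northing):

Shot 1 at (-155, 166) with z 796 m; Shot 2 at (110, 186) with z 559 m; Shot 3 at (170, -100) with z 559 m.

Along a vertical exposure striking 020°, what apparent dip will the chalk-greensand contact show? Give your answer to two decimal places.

25.39°

Two edge vectors: Shot 1→Shot 2 = (265, 20, -237), Shot 1→Shot 3 = (325, -266, -237).
Normal n = (Shot 1→Shot 2) × (Shot 1→Shot 3) = (-67782, -14220, -76990).
So ∂z/∂easting = −n_x/n_z = −0.88040 and ∂z/∂northing = −n_y/n_z = −0.18470.
Unit vector along 020° is (sin 20°, cos 20°) = (0.3420, 0.9397).
Slope in that direction = a·(0.3420) + b·(0.9397) = −0.47468.
Apparent dip = arctan|0.47468| = 25.39° (true dip is 42.0°, so apparent ≤ true as expected).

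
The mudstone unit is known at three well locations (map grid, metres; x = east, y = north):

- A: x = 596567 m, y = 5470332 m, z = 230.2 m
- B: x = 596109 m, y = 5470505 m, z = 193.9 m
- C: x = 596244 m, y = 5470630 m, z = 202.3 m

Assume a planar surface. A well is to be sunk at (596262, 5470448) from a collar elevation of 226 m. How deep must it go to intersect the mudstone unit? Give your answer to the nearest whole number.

20 m

Let the plane be z = a·x + b·y + c.
B−A: −458a + 173b = −36.3;  C−A: −323a + 298b = −27.9.
Solving gives a = 0.07432169, b = −0.01306743.
Then c = 230.2 − a·596567 − b·5470332 = 27375.50.
At (596262, 5470448): z_contact = 44315.2 − 71484.7 + 27375.50 = 206.0 m.
Depth below ground = 226 − 206.0 = 20 m.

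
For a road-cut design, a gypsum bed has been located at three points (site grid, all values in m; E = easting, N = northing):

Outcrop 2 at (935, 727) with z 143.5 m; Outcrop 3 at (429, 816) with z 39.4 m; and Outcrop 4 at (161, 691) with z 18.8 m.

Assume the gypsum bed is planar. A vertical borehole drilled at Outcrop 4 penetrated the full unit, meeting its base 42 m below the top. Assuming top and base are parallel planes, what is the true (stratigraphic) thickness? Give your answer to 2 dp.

Two edge vectors: Outcrop 2→Outcrop 3 = (-506, 89, -104.1), Outcrop 2→Outcrop 4 = (-774, -36, -124.7).
Normal n = (Outcrop 2→Outcrop 3) × (Outcrop 2→Outcrop 4) = (-14845.9, 17475.2, 87102).
So ∂z/∂E = −n_x/n_z = 0.17044 and ∂z/∂N = −n_y/n_z = −0.20063.
|∇z| = √(a²+b²) = 0.26325, so dip δ = arctan(0.26325) = 14.75°.
True thickness = vertical thickness × cos δ = 42 × cos 14.75° = 40.62 m.

40.62 m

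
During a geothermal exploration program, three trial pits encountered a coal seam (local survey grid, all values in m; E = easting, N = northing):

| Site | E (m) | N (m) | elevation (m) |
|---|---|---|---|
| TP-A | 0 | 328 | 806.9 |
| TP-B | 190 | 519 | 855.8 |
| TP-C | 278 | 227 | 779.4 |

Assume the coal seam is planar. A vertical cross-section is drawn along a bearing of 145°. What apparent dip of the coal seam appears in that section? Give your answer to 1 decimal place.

12.2°

Let the plane be z = a·E + b·N + c.
TP-B−TP-A: 190a + 191b = 48.9;  TP-C−TP-A: 278a − 101b = −27.5.
Solving gives a = −0.00434, b = 0.26034.
Unit vector along 145° is (sin 145°, cos 145°) = (0.5736, -0.8192).
Slope in that direction = a·(0.5736) + b·(-0.8192) = −0.21574.
Apparent dip = arctan|0.21574| = 12.2° (true dip is 14.6°, so apparent ≤ true as expected).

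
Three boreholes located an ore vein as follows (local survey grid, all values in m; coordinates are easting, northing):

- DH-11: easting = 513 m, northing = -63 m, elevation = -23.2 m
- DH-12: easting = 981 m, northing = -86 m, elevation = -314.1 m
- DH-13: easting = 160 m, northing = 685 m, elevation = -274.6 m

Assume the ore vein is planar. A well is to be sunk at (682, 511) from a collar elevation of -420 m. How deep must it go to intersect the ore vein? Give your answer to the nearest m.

83 m

Let the plane be z = a·easting + b·northing + c.
DH-12−DH-11: 468a − 23b = −290.9;  DH-13−DH-11: −353a + 748b = −251.4.
Solving gives a = −0.65325, b = −0.64438.
Then c = -23.2 − a·513 − b·-63 = 271.32.
At (682, 511): z_contact = −445.5 − 329.3 + 271.32 = -503.5 m.
Depth below ground = -420 − (-503.5) = 83 m.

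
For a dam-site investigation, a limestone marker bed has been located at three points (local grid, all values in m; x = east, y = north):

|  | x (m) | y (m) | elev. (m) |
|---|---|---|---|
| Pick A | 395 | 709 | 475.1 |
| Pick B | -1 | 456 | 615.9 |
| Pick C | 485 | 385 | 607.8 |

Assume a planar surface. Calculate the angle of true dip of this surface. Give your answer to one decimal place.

23.7°

Two edge vectors: Pick A→Pick B = (-396, -253, 140.8), Pick A→Pick C = (90, -324, 132.7).
Normal n = (Pick A→Pick B) × (Pick A→Pick C) = (12046.1, 65221.2, 151074).
So ∂z/∂x = −n_x/n_z = −0.07974 and ∂z/∂y = −n_y/n_z = −0.43172.
Gradient magnitude |∇z| = √(a² + b²) = √(0.00636 + 0.18638) = 0.43902.
True dip = arctan(0.43902) = 23.7°, dipping toward N (azimuth ≈ 010°).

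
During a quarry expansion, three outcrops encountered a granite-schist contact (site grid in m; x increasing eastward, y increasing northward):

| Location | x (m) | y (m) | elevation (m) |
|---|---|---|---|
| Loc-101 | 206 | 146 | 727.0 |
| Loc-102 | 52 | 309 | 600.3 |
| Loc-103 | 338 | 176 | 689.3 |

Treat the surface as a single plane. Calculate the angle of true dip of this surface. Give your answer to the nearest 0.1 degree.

40.9°

Let the plane be z = a·x + b·y + c.
Loc-102−Loc-101: −154a + 163b = −126.7;  Loc-103−Loc-101: 132a + 30b = −37.7.
Solving gives a = −0.08969, b = −0.86204.
Gradient magnitude |∇z| = √(a² + b²) = √(0.00804 + 0.74311) = 0.86669.
True dip = arctan(0.86669) = 40.9°, dipping toward N (azimuth ≈ 006°).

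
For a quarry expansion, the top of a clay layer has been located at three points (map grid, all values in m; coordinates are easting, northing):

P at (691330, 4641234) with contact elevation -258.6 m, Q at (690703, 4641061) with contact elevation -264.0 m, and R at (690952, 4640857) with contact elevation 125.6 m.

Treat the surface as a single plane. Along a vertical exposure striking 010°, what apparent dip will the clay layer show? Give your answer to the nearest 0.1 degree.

Two edge vectors: P→Q = (-627, -173, -5.4), P→R = (-378, -377, 384.2).
Normal n = (P→Q) × (P→R) = (-68502.4, 242934.6, 170985).
So ∂z/∂easting = −n_x/n_z = 0.40063 and ∂z/∂northing = −n_y/n_z = −1.42079.
Unit vector along 010° is (sin 10°, cos 10°) = (0.1736, 0.9848).
Slope in that direction = a·(0.1736) + b·(0.9848) = −1.32964.
Apparent dip = arctan|1.32964| = 53.1° (true dip is 55.9°, so apparent ≤ true as expected).

53.1°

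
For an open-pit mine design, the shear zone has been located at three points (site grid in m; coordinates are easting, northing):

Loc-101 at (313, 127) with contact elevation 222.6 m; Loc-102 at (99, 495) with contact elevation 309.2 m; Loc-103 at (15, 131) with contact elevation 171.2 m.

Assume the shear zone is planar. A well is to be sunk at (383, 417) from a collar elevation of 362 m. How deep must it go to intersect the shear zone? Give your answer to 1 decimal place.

28.9 m

Let the plane be z = a·easting + b·northing + c.
Loc-102−Loc-101: −214a + 368b = 86.6;  Loc-103−Loc-101: −298a + 4b = −51.4.
Solving gives a = 0.17702, b = 0.33827.
Then c = 222.6 − a·313 − b·127 = 124.23.
At (383, 417): z_contact = 67.80 + 141.06 + 124.23 = 333.09 m.
Depth below ground = 362 − 333.09 = 28.9 m.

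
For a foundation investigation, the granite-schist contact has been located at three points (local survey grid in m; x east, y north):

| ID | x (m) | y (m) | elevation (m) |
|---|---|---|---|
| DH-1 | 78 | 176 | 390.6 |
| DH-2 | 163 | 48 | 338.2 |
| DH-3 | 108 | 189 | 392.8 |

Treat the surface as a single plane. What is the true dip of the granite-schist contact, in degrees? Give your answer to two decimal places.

20.04°

Two edge vectors: DH-1→DH-2 = (85, -128, -52.4), DH-1→DH-3 = (30, 13, 2.2).
Normal n = (DH-1→DH-2) × (DH-1→DH-3) = (399.6, -1759, 4945).
So ∂z/∂x = −n_x/n_z = −0.08081 and ∂z/∂y = −n_y/n_z = 0.35571.
Gradient magnitude |∇z| = √(a² + b²) = √(0.00653 + 0.12653) = 0.36478.
True dip = arctan(0.36478) = 20.04°, dipping toward SSE (azimuth ≈ 167°).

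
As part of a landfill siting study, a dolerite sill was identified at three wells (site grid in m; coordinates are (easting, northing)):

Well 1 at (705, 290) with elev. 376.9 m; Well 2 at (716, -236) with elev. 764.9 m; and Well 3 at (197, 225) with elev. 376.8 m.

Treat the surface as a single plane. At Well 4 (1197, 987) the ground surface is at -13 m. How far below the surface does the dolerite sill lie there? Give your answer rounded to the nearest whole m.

76 m

Let the plane be z = a·E + b·N + c.
Well 2−Well 1: 11a − 526b = 388;  Well 3−Well 1: −508a − 65b = −0.1.
Solving gives a = 0.09433, b = −0.73567.
Then c = 376.9 − a·705 − b·290 = 523.74.
At (1197, 987): z_contact = 112.9 − 726.1 + 523.74 = -89.5 m.
Depth below ground = -13 − (-89.5) = 76 m.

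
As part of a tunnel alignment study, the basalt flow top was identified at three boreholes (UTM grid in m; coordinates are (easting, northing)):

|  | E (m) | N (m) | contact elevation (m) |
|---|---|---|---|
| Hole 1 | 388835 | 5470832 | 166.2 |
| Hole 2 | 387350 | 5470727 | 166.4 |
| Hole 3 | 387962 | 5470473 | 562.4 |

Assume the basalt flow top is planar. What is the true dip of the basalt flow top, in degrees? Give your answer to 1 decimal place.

53.2°

Two edge vectors: Hole 1→Hole 2 = (-1485, -105, 0.2), Hole 1→Hole 3 = (-873, -359, 396.2).
Normal n = (Hole 1→Hole 2) × (Hole 1→Hole 3) = (-41529.2, 588182.4, 441450).
So ∂z/∂E = −n_x/n_z = 0.09407 and ∂z/∂N = −n_y/n_z = −1.33239.
Gradient magnitude |∇z| = √(a² + b²) = √(0.00885 + 1.77526) = 1.33570.
True dip = arctan(1.33570) = 53.2°, dipping toward N (azimuth ≈ 356°).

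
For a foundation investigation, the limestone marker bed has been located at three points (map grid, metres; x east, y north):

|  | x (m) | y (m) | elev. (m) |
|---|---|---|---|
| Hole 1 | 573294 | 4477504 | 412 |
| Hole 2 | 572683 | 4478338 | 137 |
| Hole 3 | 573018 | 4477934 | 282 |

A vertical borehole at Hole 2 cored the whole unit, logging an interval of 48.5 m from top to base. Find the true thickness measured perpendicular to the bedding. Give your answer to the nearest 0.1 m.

Two edge vectors: Hole 1→Hole 2 = (-611, 834, -275), Hole 1→Hole 3 = (-276, 430, -130).
Normal n = (Hole 1→Hole 2) × (Hole 1→Hole 3) = (9830, -3530, -32546).
So ∂z/∂x = −n_x/n_z = 0.30203 and ∂z/∂y = −n_y/n_z = −0.10846.
|∇z| = √(a²+b²) = 0.32092, so dip δ = arctan(0.32092) = 17.79°.
True thickness = vertical thickness × cos δ = 48.5 × cos 17.79° = 46.2 m.

46.2 m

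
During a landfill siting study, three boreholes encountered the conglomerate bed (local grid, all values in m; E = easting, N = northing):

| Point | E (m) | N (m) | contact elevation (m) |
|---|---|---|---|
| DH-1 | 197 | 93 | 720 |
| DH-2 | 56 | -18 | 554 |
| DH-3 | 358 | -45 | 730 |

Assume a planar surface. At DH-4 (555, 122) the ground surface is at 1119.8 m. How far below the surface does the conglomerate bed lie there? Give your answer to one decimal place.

Two edge vectors: DH-1→DH-2 = (-141, -111, -166), DH-1→DH-3 = (161, -138, 10).
Normal n = (DH-1→DH-2) × (DH-1→DH-3) = (-24018, -25316, 37329).
So ∂z/∂E = −n_x/n_z = 0.64341 and ∂z/∂N = −n_y/n_z = 0.67819.
Intercept c from DH-1: 720 − 126.75 − 63.07 = 530.18.
At (555, 122): z_contact = 357.09 + 82.74 + 530.18 = 970.01 m.
Depth below ground = 1119.8 − 970.01 = 149.8 m.

149.8 m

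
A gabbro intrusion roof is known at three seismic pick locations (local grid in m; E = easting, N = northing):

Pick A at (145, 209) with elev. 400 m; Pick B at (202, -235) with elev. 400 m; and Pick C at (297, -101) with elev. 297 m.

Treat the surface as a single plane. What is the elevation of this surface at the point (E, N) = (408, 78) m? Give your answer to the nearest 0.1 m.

Two edge vectors: Pick A→Pick B = (57, -444, 0), Pick A→Pick C = (152, -310, -103).
Normal n = (Pick A→Pick B) × (Pick A→Pick C) = (45732, 5871, 49818).
So ∂z/∂E = −n_x/n_z = −0.91798 and ∂z/∂N = −n_y/n_z = −0.11785.
Intercept c from Pick A: 400 + 133.11 + 24.63 = 557.74.
At (408, 78): z = −374.5 − 9.2 + 557.74 = 174.0 m.

174.0 m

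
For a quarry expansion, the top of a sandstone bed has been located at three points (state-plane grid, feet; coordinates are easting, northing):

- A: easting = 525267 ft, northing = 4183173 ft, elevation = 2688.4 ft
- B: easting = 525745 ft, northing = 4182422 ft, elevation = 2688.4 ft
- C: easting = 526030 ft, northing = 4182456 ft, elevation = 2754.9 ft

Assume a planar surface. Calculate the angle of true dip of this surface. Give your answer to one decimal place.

14.4°

Two edge vectors: A→B = (478, -751, 0), A→C = (763, -717, 66.5).
Normal n = (A→B) × (A→C) = (-49941.5, -31787, 230287).
So ∂z/∂easting = −n_x/n_z = 0.21687 and ∂z/∂northing = −n_y/n_z = 0.13803.
Gradient magnitude |∇z| = √(a² + b²) = √(0.04703 + 0.01905) = 0.25707.
True dip = arctan(0.25707) = 14.4°, dipping toward WSW (azimuth ≈ 238°).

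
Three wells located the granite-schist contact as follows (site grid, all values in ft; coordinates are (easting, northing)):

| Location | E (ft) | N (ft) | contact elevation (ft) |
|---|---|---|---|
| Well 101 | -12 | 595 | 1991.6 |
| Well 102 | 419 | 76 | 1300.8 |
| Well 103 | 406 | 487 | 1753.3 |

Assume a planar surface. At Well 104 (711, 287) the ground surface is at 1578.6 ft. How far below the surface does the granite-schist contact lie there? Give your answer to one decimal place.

131.5 ft

Two edge vectors: Well 101→Well 102 = (431, -519, -690.8), Well 101→Well 103 = (418, -108, -238.3).
Normal n = (Well 101→Well 102) × (Well 101→Well 103) = (49071.3, -186047.1, 170394).
So ∂z/∂E = −n_x/n_z = −0.28799 and ∂z/∂N = −n_y/n_z = 1.09186.
Intercept c from Well 101: 1991.6 − 3.46 − 649.66 = 1338.48.
At (711, 287): z_contact = −204.76 + 313.37 + 1338.48 = 1447.09 ft.
Depth below ground = 1578.6 − 1447.09 = 131.5 ft.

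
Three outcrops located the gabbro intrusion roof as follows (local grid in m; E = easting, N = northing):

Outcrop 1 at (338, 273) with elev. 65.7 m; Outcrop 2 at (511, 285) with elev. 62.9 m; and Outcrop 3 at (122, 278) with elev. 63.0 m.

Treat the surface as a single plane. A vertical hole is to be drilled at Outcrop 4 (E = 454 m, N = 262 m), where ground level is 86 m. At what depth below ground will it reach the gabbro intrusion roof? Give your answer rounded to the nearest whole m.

16 m

Two edge vectors: Outcrop 1→Outcrop 2 = (173, 12, -2.8), Outcrop 1→Outcrop 3 = (-216, 5, -2.7).
Normal n = (Outcrop 1→Outcrop 2) × (Outcrop 1→Outcrop 3) = (-18.4, 1071.9, 3457).
So ∂z/∂E = −n_x/n_z = 0.00532 and ∂z/∂N = −n_y/n_z = −0.31007.
Intercept c from Outcrop 1: 65.7 − 1.80 + 84.65 = 148.55.
At (454, 262): z_contact = 2.4 − 81.2 + 148.55 = 69.7 m.
Depth below ground = 86 − 69.7 = 16 m.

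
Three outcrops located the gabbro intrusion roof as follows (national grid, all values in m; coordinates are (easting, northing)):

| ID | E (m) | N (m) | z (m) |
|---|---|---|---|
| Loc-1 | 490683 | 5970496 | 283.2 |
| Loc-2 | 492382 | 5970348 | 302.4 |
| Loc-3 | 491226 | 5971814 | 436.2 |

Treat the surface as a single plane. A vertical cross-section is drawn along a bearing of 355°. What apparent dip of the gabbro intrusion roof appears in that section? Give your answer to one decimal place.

Let the plane be z = a·E + b·N + c.
Loc-2−Loc-1: 1699a − 148b = 19.2;  Loc-3−Loc-1: 543a + 1318b = 153.
Solving gives a = 0.02067, b = 0.10757.
Unit vector along 355° is (sin 355°, cos 355°) = (-0.0872, 0.9962).
Slope in that direction = a·(-0.0872) + b·(0.9962) = 0.10536.
Apparent dip = arctan|0.10536| = 6.0° (true dip is 6.3°, so apparent ≤ true as expected).

6.0°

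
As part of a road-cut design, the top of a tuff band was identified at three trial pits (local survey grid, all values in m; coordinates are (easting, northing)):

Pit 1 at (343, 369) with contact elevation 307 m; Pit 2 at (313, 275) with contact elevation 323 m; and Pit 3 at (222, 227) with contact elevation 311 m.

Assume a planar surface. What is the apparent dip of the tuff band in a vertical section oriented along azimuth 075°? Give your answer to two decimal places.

10.83°

Two edge vectors: Pit 1→Pit 2 = (-30, -94, 16), Pit 1→Pit 3 = (-121, -142, 4).
Normal n = (Pit 1→Pit 2) × (Pit 1→Pit 3) = (1896, -1816, -7114).
So ∂z/∂E = −n_x/n_z = 0.26652 and ∂z/∂N = −n_y/n_z = −0.25527.
Unit vector along 075° is (sin 75°, cos 75°) = (0.9659, 0.2588).
Slope in that direction = a·(0.9659) + b·(0.2588) = 0.19137.
Apparent dip = arctan|0.19137| = 10.83° (true dip is 20.3°, so apparent ≤ true as expected).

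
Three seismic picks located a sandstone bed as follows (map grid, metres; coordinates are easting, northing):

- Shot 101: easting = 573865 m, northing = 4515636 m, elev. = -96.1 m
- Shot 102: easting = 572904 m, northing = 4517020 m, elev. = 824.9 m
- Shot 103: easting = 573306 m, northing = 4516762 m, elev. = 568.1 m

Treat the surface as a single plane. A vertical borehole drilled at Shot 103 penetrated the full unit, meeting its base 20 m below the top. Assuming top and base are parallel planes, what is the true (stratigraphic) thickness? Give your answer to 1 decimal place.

Let the plane be z = a·easting + b·northing + c.
Shot 102−Shot 101: −961a + 1384b = 921;  Shot 103−Shot 101: −559a + 1126b = 664.2.
Solving gives a = −0.38191, b = 0.40028.
|∇z| = √(a²+b²) = 0.55324, so dip δ = arctan(0.55324) = 28.95°.
True thickness = vertical thickness × cos δ = 20 × cos 28.95° = 17.5 m.

17.5 m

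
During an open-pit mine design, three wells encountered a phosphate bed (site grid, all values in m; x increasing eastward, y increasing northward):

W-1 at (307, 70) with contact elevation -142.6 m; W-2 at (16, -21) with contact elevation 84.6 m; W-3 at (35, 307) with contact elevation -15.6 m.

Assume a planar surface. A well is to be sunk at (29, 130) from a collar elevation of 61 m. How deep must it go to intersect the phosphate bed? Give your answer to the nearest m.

Two edge vectors: W-1→W-2 = (-291, -91, 227.2), W-1→W-3 = (-272, 237, 127).
Normal n = (W-1→W-2) × (W-1→W-3) = (-65403.4, -24841.4, -93719).
So ∂z/∂x = −n_x/n_z = −0.69787 and ∂z/∂y = −n_y/n_z = −0.26506.
Intercept c from W-1: -142.6 + 214.25 + 18.55 = 90.20.
At (29, 130): z_contact = −20.2 − 34.5 + 90.20 = 35.5 m.
Depth below ground = 61 − 35.5 = 25 m.

25 m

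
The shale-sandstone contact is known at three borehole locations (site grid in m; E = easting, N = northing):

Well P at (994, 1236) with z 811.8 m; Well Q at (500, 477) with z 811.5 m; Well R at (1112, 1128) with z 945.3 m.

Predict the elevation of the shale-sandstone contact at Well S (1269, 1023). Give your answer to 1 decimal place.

1105.1 m

Let the plane be z = a·E + b·N + c.
Well Q−Well P: −494a − 759b = −0.3;  Well R−Well P: 118a − 108b = 133.5.
Solving gives a = 0.709230, b = −0.461212.
Then c = 811.8 − a·994 − b·1236 = 676.88.
At (1269, 1023): z = 900.0 − 471.8 + 676.88 = 1105.1 m.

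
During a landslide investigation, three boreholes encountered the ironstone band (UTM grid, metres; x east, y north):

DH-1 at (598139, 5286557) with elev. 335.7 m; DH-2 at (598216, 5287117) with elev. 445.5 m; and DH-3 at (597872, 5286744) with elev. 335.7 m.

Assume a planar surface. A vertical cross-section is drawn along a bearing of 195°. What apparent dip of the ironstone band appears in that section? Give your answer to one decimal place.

Two edge vectors: DH-1→DH-2 = (77, 560, 109.8), DH-1→DH-3 = (-267, 187, 0).
Normal n = (DH-1→DH-2) × (DH-1→DH-3) = (-20532.6, -29316.6, 163919).
So ∂z/∂x = −n_x/n_z = 0.12526 and ∂z/∂y = −n_y/n_z = 0.17885.
Unit vector along 195° is (sin 195°, cos 195°) = (-0.2588, -0.9659).
Slope in that direction = a·(-0.2588) + b·(-0.9659) = −0.20517.
Apparent dip = arctan|0.20517| = 11.6° (true dip is 12.3°, so apparent ≤ true as expected).

11.6°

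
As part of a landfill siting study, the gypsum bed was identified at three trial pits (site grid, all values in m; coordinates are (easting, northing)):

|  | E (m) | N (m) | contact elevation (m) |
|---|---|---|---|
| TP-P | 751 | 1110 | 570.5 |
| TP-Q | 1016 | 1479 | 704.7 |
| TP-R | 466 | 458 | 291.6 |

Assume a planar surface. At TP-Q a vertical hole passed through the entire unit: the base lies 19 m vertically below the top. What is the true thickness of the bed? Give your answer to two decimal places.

Let the plane be z = a·E + b·N + c.
TP-Q−TP-P: 265a + 369b = 134.2;  TP-R−TP-P: −285a − 652b = −278.9.
Solving gives a = −0.22799, b = 0.52742.
|∇z| = √(a²+b²) = 0.57459, so dip δ = arctan(0.57459) = 29.88°.
True thickness = vertical thickness × cos δ = 19 × cos 29.88° = 16.47 m.

16.47 m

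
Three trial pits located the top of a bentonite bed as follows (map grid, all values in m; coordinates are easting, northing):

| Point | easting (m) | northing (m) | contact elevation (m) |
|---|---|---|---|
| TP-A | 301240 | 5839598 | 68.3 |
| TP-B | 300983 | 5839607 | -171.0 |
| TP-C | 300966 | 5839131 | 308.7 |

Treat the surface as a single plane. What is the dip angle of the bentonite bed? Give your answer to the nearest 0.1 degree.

53.9°

Two edge vectors: TP-A→TP-B = (-257, 9, -239.3), TP-A→TP-C = (-274, -467, 240.4).
Normal n = (TP-A→TP-B) × (TP-A→TP-C) = (-109589.5, 127351, 122485).
So ∂z/∂easting = −n_x/n_z = 0.89472 and ∂z/∂northing = −n_y/n_z = −1.03973.
Gradient magnitude |∇z| = √(a² + b²) = √(0.80052 + 1.08103) = 1.37170.
True dip = arctan(1.37170) = 53.9°, dipping toward NW (azimuth ≈ 319°).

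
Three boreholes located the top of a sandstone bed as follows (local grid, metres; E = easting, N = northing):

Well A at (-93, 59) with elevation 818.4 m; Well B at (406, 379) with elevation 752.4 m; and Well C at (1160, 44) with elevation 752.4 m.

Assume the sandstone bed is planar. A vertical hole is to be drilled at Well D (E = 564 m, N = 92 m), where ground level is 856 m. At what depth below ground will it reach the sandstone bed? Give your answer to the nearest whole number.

77 m

Two edge vectors: Well A→Well B = (499, 320, -66), Well A→Well C = (1253, -15, -66).
Normal n = (Well A→Well B) × (Well A→Well C) = (-22110, -49764, -408445).
So ∂z/∂E = −n_x/n_z = −0.05413 and ∂z/∂N = −n_y/n_z = −0.12184.
Intercept c from Well A: 818.4 − 5.03 + 7.19 = 820.55.
At (564, 92): z_contact = −30.5 − 11.2 + 820.55 = 778.8 m.
Depth below ground = 856 − 778.8 = 77 m.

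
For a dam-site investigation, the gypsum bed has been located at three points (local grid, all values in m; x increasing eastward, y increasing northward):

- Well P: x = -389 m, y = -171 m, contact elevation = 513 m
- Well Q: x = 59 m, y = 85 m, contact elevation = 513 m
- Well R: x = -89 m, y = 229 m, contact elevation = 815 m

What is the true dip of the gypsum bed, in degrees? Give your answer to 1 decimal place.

56.7°

Two edge vectors: Well P→Well Q = (448, 256, 0), Well P→Well R = (300, 400, 302).
Normal n = (Well P→Well Q) × (Well P→Well R) = (77312, -135296, 102400).
So ∂z/∂x = −n_x/n_z = −0.75500 and ∂z/∂y = −n_y/n_z = 1.32125.
Gradient magnitude |∇z| = √(a² + b²) = √(0.57003 + 1.74570) = 1.52175.
True dip = arctan(1.52175) = 56.7°, dipping toward SSE (azimuth ≈ 150°).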